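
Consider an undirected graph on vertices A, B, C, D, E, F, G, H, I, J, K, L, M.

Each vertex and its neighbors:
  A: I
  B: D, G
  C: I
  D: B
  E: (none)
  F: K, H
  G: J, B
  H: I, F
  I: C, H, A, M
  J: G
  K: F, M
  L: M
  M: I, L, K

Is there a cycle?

Yes

DFS, tracking each vertex's parent; an edge to a visited non-parent vertex closes a cycle.
Start from M:
visit M (parent –)
  visit I (parent M)
    visit C (parent I)
      C–I: parent, skip
    visit H (parent I)
      H–I: parent, skip
      visit F (parent H)
        visit K (parent F)
          K–F: parent, skip
          K–M: M visited and ≠ parent → cycle
Cycle: M – I – H – F – K – M.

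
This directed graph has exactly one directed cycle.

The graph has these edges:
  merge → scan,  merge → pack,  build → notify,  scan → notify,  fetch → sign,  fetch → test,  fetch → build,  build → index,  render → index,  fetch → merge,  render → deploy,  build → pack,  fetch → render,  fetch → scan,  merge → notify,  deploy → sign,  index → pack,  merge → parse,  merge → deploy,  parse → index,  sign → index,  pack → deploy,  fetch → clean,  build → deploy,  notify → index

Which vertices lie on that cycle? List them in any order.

pack, sign, index, deploy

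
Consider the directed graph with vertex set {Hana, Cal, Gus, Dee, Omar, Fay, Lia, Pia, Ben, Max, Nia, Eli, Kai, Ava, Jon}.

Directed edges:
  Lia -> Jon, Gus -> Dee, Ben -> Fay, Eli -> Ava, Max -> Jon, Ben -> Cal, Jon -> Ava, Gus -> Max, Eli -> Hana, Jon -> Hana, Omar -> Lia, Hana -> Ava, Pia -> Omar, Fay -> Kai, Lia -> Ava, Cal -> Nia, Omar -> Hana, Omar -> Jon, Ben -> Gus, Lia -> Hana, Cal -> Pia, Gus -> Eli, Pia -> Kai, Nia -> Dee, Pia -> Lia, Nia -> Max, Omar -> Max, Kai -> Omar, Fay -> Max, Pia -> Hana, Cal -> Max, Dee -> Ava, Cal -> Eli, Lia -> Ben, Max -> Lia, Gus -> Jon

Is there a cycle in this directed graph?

Yes

DFS with white/gray/black marking, starting from Cal:
Cal gray
  Nia gray
    Max gray
      Jon gray
        Ava gray
        Ava black
        Hana gray
          Hana→Ava: Ava black — skip
        Hana black
      Jon black
      Lia gray
        Ben gray
          Ben→Cal: Cal is gray → back edge
Back edge found, so a cycle exists: Cal → Nia → Max → Lia → Ben → Cal.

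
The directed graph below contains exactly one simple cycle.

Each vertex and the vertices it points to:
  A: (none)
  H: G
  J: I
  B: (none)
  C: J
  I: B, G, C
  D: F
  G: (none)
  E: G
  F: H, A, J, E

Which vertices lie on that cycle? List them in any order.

DFS with gray/black marking from J:
J gray
  I gray
    B gray
    B black
    G gray
    G black
    C gray
      C→J: J is gray → back edge
Back edge closes the cycle J → I → C → J; its vertices are {C, I, J}.

C, I, J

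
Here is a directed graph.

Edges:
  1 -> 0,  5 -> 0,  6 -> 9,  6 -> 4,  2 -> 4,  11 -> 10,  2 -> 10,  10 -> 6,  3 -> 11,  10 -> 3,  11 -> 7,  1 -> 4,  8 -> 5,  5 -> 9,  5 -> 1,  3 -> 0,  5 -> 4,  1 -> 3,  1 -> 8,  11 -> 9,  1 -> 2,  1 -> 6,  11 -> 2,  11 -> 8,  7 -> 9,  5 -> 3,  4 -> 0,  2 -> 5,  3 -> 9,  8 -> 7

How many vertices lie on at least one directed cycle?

A vertex is on a directed cycle iff it belongs to a strongly connected component of size ≥ 2 (or has a self-loop).
The vertices on cycles are {1, 2, 3, 5, 8, 10, 11} — 7 in total.

7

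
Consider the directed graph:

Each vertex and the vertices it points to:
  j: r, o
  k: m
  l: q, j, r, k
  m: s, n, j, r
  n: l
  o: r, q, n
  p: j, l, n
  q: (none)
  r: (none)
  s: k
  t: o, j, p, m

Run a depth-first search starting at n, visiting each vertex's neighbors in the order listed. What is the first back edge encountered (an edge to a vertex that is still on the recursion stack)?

o->n

DFS from n (visiting each vertex's neighbors in the order listed); mark gray on enter, black on exit:
n gray
  l gray
    q gray
    q black
    j gray
      r gray
      r black
      o gray
        o→r: r black — skip
        o→q: q black — skip
        o→n: n is gray → back edge
First back edge: o → n.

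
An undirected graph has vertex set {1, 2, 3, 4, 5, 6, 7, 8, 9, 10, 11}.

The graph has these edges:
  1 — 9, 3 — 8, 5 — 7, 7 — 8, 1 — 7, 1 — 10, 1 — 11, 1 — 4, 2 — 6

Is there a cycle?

No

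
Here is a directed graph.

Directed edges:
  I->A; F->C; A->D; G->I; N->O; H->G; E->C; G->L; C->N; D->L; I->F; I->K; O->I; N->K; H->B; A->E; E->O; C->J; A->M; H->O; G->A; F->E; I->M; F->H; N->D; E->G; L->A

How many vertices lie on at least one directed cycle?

A vertex is on a directed cycle iff it belongs to a strongly connected component of size ≥ 2 (or has a self-loop).
The vertices on cycles are {A, C, D, E, F, G, H, I, L, N, O} — 11 in total.

11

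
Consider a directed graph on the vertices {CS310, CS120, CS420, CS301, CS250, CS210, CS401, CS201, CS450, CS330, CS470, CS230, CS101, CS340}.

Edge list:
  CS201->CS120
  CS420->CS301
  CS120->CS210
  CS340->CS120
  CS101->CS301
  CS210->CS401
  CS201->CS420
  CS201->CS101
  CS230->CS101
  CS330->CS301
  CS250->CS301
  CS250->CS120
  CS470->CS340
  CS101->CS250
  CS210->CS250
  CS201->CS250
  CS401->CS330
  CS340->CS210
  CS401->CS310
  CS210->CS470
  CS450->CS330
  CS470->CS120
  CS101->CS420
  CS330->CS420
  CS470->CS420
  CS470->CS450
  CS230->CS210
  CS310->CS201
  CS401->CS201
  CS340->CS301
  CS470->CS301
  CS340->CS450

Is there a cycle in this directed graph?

Yes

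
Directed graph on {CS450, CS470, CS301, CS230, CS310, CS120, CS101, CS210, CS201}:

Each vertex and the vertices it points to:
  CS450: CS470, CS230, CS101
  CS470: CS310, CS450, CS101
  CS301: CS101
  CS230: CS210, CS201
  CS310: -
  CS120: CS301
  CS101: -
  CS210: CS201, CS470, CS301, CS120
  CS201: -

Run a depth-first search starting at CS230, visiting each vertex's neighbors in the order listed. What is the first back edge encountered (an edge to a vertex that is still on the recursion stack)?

CS450→CS470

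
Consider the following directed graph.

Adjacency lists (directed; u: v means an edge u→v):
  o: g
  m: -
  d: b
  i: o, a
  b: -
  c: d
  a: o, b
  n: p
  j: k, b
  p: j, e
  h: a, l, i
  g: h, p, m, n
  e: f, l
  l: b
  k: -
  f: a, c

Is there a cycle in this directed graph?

Yes

DFS with white/gray/black marking, starting from l:
l gray
  b gray
  b black
l black
o gray
  g gray
    h gray
      a gray
        a→o: o is gray → back edge
Back edge found, so a cycle exists: o → g → h → a → o.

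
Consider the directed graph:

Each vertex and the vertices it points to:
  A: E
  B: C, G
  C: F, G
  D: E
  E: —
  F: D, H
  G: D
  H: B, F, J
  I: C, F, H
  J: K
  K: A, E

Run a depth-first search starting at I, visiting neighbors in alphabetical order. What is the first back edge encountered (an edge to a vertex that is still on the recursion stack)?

B→C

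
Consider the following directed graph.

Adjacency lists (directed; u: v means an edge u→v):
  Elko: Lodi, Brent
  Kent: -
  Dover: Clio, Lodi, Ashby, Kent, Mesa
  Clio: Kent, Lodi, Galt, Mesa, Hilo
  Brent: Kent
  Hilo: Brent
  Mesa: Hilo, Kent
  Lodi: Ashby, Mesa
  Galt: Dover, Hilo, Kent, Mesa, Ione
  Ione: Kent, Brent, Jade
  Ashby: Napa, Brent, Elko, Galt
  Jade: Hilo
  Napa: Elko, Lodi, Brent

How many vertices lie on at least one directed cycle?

7

A vertex is on a directed cycle iff it belongs to a strongly connected component of size ≥ 2 (or has a self-loop).
The vertices on cycles are {Clio, Elko, Galt, Lodi, Napa, Ashby, Dover} — 7 in total.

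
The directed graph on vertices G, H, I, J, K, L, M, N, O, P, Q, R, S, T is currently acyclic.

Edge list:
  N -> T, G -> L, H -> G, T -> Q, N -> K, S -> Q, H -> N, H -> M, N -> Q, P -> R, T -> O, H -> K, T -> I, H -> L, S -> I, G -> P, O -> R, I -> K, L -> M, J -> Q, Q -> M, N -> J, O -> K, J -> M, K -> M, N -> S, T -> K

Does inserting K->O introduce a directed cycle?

Yes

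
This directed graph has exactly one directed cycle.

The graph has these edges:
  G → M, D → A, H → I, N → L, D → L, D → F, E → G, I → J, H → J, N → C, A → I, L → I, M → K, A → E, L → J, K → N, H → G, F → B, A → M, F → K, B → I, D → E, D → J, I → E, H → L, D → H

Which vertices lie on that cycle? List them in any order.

E, G, I, K, L, M, N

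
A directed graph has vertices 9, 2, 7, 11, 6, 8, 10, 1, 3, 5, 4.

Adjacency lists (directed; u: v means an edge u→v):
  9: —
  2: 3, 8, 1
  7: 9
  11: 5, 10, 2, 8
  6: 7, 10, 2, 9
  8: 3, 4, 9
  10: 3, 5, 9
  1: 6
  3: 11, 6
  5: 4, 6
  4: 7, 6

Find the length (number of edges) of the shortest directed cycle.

For each vertex v, BFS finds the shortest path from v back to v.
The shortest such closed walk is 11 → 8 → 3 → 11, length 3.

3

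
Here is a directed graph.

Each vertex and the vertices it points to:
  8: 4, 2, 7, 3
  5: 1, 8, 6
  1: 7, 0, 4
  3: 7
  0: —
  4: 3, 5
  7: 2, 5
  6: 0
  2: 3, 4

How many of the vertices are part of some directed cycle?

7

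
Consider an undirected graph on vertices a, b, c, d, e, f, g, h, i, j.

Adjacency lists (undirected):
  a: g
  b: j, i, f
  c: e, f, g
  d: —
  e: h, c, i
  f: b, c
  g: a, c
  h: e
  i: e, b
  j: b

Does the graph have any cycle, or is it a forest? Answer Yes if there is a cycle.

Yes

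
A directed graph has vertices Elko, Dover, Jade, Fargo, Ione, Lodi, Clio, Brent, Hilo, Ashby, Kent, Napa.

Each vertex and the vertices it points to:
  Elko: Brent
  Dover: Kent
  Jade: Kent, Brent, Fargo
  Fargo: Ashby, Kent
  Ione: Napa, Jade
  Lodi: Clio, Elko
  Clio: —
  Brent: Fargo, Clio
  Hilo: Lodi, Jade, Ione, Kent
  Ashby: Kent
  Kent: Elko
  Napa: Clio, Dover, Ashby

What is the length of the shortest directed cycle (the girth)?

4

For each vertex v, BFS finds the shortest path from v back to v.
The shortest such closed walk is Elko → Brent → Fargo → Kent → Elko, length 4.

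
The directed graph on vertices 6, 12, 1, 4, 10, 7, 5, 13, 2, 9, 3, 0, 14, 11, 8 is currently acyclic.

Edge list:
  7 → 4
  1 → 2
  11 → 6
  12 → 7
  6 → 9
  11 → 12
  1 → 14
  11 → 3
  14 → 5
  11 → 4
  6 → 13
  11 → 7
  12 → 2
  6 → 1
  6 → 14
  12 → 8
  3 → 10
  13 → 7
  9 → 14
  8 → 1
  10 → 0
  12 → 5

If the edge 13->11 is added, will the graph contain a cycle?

Yes

Adding 13→11 creates a cycle iff 11 can already reach 13.
Path from 11: 11 → 6 → 13.
So 11 → … → 13 → 11 is a cycle.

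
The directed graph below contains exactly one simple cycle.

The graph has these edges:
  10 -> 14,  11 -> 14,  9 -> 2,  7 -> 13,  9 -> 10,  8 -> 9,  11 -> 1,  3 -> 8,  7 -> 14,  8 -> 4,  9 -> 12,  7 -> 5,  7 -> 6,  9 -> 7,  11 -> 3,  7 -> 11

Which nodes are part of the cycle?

DFS with gray/black marking from 8:
8 gray
  4 gray
  4 black
  9 gray
    10 gray
      14 gray
      14 black
    10 black
    12 gray
    12 black
    7 gray
      7→14: 14 black — skip
      6 gray
      6 black
      5 gray
      5 black
      13 gray
      13 black
      11 gray
        11→14: 14 black — skip
        1 gray
        1 black
        3 gray
          3→8: 8 is gray → back edge
Back edge closes the cycle 8 → 9 → 7 → 11 → 3 → 8; its vertices are {3, 7, 8, 9, 11}.

3, 7, 8, 9, 11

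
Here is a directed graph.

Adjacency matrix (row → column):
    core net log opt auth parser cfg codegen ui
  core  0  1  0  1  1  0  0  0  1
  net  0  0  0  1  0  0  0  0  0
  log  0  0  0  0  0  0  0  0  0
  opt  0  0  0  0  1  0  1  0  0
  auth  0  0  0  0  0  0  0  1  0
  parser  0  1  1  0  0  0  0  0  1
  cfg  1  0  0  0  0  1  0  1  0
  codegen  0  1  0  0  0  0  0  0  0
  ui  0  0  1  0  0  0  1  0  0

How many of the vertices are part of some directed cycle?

8

A vertex is on a directed cycle iff it belongs to a strongly connected component of size ≥ 2 (or has a self-loop).
The vertices on cycles are {ui, cfg, net, opt, auth, core, parser, codegen} — 8 in total.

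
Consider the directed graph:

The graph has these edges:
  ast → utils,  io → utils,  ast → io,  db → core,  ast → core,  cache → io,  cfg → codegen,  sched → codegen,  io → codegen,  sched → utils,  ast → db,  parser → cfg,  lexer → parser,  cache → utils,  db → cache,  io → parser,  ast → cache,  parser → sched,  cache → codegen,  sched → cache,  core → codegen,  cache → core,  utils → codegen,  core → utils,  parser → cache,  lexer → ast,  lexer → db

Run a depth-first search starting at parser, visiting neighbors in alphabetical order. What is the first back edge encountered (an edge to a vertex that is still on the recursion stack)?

io->parser

DFS from parser (visiting neighbors in alphabetical order); mark gray on enter, black on exit:
parser gray
  cache gray
    codegen gray
    codegen black
    core gray
      core→codegen: codegen black — skip
      utils gray
        utils→codegen: codegen black — skip
      utils black
    core black
    io gray
      io→codegen: codegen black — skip
      io→parser: parser is gray → back edge
First back edge: io → parser.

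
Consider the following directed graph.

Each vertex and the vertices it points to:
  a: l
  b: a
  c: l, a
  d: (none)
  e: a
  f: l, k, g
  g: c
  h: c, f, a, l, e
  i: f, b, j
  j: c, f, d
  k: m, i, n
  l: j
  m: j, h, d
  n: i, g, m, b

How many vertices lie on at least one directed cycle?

A vertex is on a directed cycle iff it belongs to a strongly connected component of size ≥ 2 (or has a self-loop).
The vertices on cycles are {a, b, c, e, f, g, h, i, j, k, l, m, n} — 13 in total.

13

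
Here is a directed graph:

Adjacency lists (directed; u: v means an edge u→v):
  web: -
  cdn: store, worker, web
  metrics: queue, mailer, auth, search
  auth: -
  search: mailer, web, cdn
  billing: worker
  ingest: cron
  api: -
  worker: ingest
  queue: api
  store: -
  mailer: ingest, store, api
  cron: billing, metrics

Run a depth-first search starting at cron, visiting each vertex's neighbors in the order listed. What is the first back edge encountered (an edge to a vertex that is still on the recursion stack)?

DFS from cron (visiting each vertex's neighbors in the order listed); mark gray on enter, black on exit:
cron gray
  billing gray
    worker gray
      ingest gray
        ingest→cron: cron is gray → back edge
First back edge: ingest → cron.

ingest->cron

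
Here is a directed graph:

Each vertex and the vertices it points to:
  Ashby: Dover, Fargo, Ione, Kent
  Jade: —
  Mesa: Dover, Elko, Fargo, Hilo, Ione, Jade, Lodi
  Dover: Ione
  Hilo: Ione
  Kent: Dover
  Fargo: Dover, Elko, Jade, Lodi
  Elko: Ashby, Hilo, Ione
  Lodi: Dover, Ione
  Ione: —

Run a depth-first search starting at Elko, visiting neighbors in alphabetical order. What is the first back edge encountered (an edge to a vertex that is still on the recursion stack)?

Fargo->Elko

DFS from Elko (visiting neighbors in alphabetical order); mark gray on enter, black on exit:
Elko gray
  Ashby gray
    Dover gray
      Ione gray
      Ione black
    Dover black
    Fargo gray
      Fargo→Dover: Dover black — skip
      Fargo→Elko: Elko is gray → back edge
First back edge: Fargo → Elko.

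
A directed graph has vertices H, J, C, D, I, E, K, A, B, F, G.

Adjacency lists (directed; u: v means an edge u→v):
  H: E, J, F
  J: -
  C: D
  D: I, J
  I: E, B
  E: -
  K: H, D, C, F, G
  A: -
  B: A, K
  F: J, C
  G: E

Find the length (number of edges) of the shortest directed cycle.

For each vertex v, BFS finds the shortest path from v back to v.
The shortest such closed walk is B → K → D → I → B, length 4.

4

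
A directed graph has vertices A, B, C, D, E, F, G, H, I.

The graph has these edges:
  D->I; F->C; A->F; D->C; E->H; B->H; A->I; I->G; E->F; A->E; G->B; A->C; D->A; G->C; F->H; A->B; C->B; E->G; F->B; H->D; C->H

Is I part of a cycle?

Yes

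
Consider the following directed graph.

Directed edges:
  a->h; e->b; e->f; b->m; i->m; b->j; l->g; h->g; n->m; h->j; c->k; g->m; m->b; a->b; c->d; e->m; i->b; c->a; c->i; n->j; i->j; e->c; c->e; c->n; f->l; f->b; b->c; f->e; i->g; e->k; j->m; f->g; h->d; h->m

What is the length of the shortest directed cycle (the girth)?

2

For each vertex v, BFS finds the shortest path from v back to v.
The shortest such closed walk is e → f → e, length 2.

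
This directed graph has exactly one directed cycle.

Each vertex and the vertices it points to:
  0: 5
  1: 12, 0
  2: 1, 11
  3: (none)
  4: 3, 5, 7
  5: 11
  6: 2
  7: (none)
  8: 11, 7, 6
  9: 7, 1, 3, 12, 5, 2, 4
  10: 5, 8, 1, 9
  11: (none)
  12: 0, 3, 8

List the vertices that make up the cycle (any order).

1, 2, 6, 8, 12

DFS with gray/black marking from 1:
1 gray
  12 gray
    0 gray
      5 gray
        11 gray
        11 black
      5 black
    0 black
    3 gray
    3 black
    8 gray
      8→11: 11 black — skip
      7 gray
      7 black
      6 gray
        2 gray
          2→1: 1 is gray → back edge
Back edge closes the cycle 1 → 12 → 8 → 6 → 2 → 1; its vertices are {1, 2, 6, 8, 12}.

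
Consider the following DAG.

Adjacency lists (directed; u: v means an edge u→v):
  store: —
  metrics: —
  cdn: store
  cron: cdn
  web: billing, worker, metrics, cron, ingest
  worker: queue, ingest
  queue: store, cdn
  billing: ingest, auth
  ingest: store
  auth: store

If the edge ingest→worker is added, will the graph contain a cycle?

Adding ingest→worker creates a cycle iff worker can already reach ingest.
Path from worker: worker → ingest.
So worker → … → ingest → worker is a cycle.

Yes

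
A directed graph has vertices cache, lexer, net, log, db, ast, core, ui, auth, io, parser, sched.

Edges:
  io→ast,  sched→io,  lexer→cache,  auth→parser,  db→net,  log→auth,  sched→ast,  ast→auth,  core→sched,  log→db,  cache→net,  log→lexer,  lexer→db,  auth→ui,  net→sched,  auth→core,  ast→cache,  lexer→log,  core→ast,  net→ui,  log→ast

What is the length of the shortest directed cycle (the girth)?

2

For each vertex v, BFS finds the shortest path from v back to v.
The shortest such closed walk is lexer → log → lexer, length 2.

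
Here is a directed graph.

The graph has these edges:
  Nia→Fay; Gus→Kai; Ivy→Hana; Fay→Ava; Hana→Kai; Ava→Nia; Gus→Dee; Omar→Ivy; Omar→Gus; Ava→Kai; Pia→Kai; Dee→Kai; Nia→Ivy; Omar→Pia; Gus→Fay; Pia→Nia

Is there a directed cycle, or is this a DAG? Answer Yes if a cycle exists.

Yes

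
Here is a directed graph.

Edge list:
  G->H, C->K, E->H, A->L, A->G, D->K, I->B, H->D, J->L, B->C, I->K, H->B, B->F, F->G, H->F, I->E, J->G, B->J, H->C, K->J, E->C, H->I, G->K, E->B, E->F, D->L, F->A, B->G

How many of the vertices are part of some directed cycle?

A vertex is on a directed cycle iff it belongs to a strongly connected component of size ≥ 2 (or has a self-loop).
The vertices on cycles are {A, B, C, D, E, F, G, H, I, J, K} — 11 in total.

11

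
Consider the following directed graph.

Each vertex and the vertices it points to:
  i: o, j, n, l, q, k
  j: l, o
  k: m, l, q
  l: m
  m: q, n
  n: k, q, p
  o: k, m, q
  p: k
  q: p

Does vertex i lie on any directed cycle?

i lies on a cycle iff there is a path from i back to itself.
Exploring from i, it never reaches itself; equivalently, its strongly connected component is a singleton.

No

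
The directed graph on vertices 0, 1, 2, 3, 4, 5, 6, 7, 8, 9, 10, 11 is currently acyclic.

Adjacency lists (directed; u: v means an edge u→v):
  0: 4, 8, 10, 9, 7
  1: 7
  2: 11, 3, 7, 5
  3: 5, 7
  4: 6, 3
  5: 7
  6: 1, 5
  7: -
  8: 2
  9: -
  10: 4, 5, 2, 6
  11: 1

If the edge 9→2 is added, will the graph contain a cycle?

Adding 9→2 creates a cycle iff 2 can already reach 9.
Explore from 2: no path reaches 9. The graph stays acyclic.

No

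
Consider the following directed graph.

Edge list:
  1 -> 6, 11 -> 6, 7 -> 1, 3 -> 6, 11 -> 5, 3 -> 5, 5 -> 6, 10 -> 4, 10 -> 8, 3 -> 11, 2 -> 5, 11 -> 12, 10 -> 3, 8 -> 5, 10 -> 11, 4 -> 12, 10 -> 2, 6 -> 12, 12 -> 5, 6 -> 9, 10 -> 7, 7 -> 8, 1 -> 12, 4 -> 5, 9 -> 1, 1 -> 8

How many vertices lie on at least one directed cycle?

6

A vertex is on a directed cycle iff it belongs to a strongly connected component of size ≥ 2 (or has a self-loop).
The vertices on cycles are {1, 5, 6, 8, 9, 12} — 6 in total.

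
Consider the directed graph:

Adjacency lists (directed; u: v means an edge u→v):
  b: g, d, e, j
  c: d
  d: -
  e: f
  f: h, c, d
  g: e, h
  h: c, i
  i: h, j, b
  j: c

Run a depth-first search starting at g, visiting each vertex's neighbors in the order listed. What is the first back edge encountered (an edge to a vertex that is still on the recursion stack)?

DFS from g (visiting each vertex's neighbors in the order listed); mark gray on enter, black on exit:
g gray
  e gray
    f gray
      h gray
        c gray
          d gray
          d black
        c black
        i gray
          i→h: h is gray → back edge
First back edge: i → h.

i->h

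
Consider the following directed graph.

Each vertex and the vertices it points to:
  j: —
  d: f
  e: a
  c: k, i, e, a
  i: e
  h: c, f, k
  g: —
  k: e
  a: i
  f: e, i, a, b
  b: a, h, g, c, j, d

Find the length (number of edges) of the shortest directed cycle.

3

For each vertex v, BFS finds the shortest path from v back to v.
The shortest such closed walk is b → d → f → b, length 3.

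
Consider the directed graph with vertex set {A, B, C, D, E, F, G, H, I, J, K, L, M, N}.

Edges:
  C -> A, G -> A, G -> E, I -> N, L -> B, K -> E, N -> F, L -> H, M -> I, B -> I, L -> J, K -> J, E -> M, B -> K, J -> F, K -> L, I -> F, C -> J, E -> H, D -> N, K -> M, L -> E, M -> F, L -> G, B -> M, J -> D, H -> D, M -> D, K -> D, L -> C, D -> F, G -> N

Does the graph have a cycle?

Yes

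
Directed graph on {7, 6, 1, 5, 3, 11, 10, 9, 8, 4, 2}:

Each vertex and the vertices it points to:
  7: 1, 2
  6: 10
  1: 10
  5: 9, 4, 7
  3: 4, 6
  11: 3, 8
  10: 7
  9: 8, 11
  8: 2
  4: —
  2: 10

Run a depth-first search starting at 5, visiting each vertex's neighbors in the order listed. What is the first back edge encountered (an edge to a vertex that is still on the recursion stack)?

1->10

DFS from 5 (visiting each vertex's neighbors in the order listed); mark gray on enter, black on exit:
5 gray
  9 gray
    8 gray
      2 gray
        10 gray
          7 gray
            1 gray
              1→10: 10 is gray → back edge
First back edge: 1 → 10.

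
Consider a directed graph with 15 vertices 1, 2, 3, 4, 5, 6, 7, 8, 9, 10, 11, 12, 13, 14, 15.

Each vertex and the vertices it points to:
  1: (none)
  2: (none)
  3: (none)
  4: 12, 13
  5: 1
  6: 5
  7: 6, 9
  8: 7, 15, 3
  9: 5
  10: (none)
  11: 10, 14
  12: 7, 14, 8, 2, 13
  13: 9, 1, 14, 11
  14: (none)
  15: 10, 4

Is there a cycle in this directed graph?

Yes

DFS with white/gray/black marking, starting from 12:
12 gray
  7 gray
    6 gray
      5 gray
        1 gray
        1 black
      5 black
    6 black
    9 gray
      9→5: 5 black — skip
    9 black
  7 black
  14 gray
  14 black
  8 gray
    8→7: 7 black — skip
    15 gray
      10 gray
      10 black
      4 gray
        4→12: 12 is gray → back edge
Back edge found, so a cycle exists: 12 → 8 → 15 → 4 → 12.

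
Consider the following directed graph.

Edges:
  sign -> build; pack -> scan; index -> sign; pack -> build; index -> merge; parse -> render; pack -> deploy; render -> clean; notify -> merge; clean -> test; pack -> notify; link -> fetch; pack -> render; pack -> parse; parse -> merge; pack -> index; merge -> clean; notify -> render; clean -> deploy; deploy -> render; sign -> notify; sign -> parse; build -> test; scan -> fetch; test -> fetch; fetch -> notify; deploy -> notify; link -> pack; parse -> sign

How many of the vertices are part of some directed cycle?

9

A vertex is on a directed cycle iff it belongs to a strongly connected component of size ≥ 2 (or has a self-loop).
The vertices on cycles are {sign, test, clean, fetch, merge, parse, deploy, notify, render} — 9 in total.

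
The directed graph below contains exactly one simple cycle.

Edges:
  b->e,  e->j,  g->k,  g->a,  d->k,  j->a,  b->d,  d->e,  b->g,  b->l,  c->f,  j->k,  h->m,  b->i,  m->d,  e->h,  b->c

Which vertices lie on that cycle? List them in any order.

d, e, h, m

DFS with gray/black marking from d:
d gray
  k gray
  k black
  e gray
    j gray
      j→k: k black — skip
      a gray
      a black
    j black
    h gray
      m gray
        m→d: d is gray → back edge
Back edge closes the cycle d → e → h → m → d; its vertices are {d, e, h, m}.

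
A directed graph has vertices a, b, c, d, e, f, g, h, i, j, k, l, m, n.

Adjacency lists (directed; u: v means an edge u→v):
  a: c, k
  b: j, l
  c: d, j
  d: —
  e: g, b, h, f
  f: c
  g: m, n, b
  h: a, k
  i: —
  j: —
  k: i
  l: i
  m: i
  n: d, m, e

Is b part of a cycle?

No

b lies on a cycle iff there is a path from b back to itself.
Exploring from b, it never reaches itself; equivalently, its strongly connected component is a singleton.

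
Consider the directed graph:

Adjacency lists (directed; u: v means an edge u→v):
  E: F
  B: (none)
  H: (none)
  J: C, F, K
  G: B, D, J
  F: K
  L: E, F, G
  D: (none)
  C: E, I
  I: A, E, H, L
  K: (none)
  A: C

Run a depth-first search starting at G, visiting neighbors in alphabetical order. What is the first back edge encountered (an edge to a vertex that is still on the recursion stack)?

DFS from G (visiting neighbors in alphabetical order); mark gray on enter, black on exit:
G gray
  B gray
  B black
  D gray
  D black
  J gray
    C gray
      E gray
        F gray
          K gray
          K black
        F black
      E black
      I gray
        A gray
          A→C: C is gray → back edge
First back edge: A → C.

A->C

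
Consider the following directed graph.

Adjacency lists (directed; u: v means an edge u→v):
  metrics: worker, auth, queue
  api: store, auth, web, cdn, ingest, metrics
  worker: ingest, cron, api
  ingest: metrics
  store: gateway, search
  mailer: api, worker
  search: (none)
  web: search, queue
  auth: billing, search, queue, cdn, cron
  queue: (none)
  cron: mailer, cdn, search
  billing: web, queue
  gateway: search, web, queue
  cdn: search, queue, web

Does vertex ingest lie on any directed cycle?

Yes

ingest is on a cycle iff ingest can reach itself via ≥1 edge.
ingest → metrics → worker → ingest — yes.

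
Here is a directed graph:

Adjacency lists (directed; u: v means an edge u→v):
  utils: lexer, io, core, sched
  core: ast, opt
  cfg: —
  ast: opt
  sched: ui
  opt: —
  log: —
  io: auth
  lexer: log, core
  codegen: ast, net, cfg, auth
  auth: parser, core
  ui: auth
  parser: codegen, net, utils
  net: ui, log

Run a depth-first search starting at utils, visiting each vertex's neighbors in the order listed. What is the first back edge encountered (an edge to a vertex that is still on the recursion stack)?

DFS from utils (visiting each vertex's neighbors in the order listed); mark gray on enter, black on exit:
utils gray
  lexer gray
    log gray
    log black
    core gray
      ast gray
        opt gray
        opt black
      ast black
      core→opt: opt black — skip
    core black
  lexer black
  io gray
    auth gray
      parser gray
        codegen gray
          codegen→ast: ast black — skip
          net gray
            ui gray
              ui→auth: auth is gray → back edge
First back edge: ui → auth.

ui→auth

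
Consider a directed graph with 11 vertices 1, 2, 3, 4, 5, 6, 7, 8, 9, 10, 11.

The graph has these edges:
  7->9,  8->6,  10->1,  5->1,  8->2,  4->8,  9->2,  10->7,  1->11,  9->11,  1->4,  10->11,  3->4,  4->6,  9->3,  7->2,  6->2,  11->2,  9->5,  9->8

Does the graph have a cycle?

No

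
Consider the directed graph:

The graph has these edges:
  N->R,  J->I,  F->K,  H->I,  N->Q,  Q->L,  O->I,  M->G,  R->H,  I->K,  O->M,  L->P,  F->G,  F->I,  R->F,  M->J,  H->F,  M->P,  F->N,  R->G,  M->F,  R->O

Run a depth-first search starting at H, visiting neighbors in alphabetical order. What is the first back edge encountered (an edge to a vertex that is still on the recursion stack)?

R->F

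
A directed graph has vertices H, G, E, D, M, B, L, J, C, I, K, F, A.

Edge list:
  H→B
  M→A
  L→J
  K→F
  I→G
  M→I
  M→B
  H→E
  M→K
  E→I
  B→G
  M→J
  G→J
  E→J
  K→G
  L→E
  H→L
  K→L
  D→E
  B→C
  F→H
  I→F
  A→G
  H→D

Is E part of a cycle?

E is on a cycle iff E can reach itself via ≥1 edge.
E → I → F → H → E — yes.

Yes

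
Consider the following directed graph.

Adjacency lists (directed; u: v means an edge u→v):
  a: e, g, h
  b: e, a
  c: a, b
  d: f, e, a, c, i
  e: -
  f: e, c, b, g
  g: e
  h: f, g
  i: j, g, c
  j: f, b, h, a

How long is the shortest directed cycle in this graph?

4

For each vertex v, BFS finds the shortest path from v back to v.
The shortest such closed walk is c → a → h → f → c, length 4.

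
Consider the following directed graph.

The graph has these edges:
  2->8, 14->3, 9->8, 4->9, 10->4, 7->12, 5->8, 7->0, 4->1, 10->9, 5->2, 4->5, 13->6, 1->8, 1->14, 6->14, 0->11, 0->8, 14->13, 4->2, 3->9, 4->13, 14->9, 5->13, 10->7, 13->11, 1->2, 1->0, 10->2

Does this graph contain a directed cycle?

Yes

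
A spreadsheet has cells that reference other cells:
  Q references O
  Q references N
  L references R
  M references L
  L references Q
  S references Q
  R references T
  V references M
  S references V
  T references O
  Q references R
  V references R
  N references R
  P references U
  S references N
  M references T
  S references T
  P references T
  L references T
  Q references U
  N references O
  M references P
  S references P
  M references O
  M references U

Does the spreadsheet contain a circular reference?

No

DFS with white/gray/black marking, starting from Q:
Q gray
  U gray
  U black
  R gray
    T gray
      O gray
      O black
    T black
  R black
  N gray
    N→O: O black — skip
    N→R: R black — skip
  N black
  Q→O: O black — skip
Q black
L gray
  L→R: R black — skip
  L→T: T black — skip
  L→Q: Q black — skip
L black
M gray
  P gray
    P→T: T black — skip
    P→U: U black — skip
  P black
  M→T: T black — skip
  M→L: L black — skip
  M→O: O black — skip
  M→U: U black — skip
M black
S gray
  S→Q: Q black — skip
  S→T: T black — skip
  S→N: N black — skip
  V gray
    V→M: M black — skip
    V→R: R black — skip
  V black
  S→P: P black — skip
S black
Every edge goes to a white or black vertex — no back edge, so the graph is acyclic.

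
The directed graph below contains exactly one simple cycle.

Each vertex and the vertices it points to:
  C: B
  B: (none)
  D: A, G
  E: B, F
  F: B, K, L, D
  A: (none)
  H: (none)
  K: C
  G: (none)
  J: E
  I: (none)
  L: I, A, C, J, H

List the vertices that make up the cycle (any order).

DFS with gray/black marking from F:
F gray
  B gray
  B black
  K gray
    C gray
      C→B: B black — skip
    C black
  K black
  L gray
    I gray
    I black
    A gray
    A black
    L→C: C black — skip
    J gray
      E gray
        E→B: B black — skip
        E→F: F is gray → back edge
Back edge closes the cycle F → L → J → E → F; its vertices are {E, F, J, L}.

E, F, J, L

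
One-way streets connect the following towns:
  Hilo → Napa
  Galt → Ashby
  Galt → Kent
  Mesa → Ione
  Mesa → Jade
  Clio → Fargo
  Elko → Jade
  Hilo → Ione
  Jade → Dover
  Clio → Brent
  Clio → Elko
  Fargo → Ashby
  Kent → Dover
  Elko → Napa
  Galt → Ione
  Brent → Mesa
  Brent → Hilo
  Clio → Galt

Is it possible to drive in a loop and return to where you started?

DFS with white/gray/black marking, starting from Dover:
Dover gray
Dover black
Clio gray
  Fargo gray
    Ashby gray
    Ashby black
  Fargo black
  Elko gray
    Napa gray
    Napa black
    Jade gray
      Jade→Dover: Dover black — skip
    Jade black
  Elko black
  Galt gray
    Kent gray
      Kent→Dover: Dover black — skip
    Kent black
    Ione gray
    Ione black
    Galt→Ashby: Ashby black — skip
  Galt black
  Brent gray
    Hilo gray
      Hilo→Napa: Napa black — skip
      Hilo→Ione: Ione black — skip
    Hilo black
    Mesa gray
      Mesa→Jade: Jade black — skip
      Mesa→Ione: Ione black — skip
    Mesa black
  Brent black
Clio black
Every edge goes to a white or black vertex — no back edge, so the graph is acyclic.

No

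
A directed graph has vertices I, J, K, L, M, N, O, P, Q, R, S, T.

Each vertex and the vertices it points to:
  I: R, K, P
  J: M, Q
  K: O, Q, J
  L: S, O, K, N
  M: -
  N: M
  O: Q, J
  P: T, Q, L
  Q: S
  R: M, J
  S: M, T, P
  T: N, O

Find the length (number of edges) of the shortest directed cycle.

For each vertex v, BFS finds the shortest path from v back to v.
The shortest such closed walk is P → L → S → P, length 3.

3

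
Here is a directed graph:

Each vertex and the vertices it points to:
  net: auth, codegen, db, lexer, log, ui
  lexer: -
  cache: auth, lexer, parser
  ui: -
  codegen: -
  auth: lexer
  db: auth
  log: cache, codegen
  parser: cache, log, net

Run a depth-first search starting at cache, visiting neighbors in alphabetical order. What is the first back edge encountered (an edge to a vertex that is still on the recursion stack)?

parser->cache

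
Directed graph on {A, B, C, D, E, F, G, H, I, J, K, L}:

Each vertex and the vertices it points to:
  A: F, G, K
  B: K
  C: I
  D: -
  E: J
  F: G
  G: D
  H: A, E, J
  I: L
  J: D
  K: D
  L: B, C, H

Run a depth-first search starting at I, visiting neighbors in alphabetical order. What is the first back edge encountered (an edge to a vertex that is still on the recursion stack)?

DFS from I (visiting neighbors in alphabetical order); mark gray on enter, black on exit:
I gray
  L gray
    B gray
      K gray
        D gray
        D black
      K black
    B black
    C gray
      C→I: I is gray → back edge
First back edge: C → I.

C→I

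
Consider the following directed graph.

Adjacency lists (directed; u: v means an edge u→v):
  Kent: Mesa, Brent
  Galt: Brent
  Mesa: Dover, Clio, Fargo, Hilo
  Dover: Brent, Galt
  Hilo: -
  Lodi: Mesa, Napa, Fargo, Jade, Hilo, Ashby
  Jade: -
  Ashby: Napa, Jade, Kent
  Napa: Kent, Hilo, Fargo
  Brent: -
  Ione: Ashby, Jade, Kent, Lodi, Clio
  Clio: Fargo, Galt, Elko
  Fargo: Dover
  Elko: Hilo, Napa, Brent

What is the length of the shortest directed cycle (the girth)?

5

For each vertex v, BFS finds the shortest path from v back to v.
The shortest such closed walk is Mesa → Clio → Elko → Napa → Kent → Mesa, length 5.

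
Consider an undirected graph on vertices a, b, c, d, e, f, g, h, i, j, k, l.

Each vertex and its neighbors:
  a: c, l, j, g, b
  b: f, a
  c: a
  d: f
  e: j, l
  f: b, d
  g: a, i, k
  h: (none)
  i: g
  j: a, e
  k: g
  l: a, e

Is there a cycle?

DFS, tracking each vertex's parent; an edge to a visited non-parent vertex closes a cycle.
Start from b:
visit b (parent –)
  visit f (parent b)
    f–b: parent, skip
    visit d (parent f)
      d–f: parent, skip
  visit a (parent b)
    visit c (parent a)
      c–a: parent, skip
    visit l (parent a)
      l–a: parent, skip
      visit e (parent l)
        visit j (parent e)
          j–a: a visited and ≠ parent → cycle
Cycle: a – l – e – j – a.

Yes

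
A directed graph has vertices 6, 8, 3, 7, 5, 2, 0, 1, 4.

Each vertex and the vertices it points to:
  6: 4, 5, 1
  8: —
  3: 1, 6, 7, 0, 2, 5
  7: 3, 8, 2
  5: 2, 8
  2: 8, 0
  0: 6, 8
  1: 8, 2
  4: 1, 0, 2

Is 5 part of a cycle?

5 is on a cycle iff 5 can reach itself via ≥1 edge.
5 → 2 → 0 → 6 → 5 — yes.

Yes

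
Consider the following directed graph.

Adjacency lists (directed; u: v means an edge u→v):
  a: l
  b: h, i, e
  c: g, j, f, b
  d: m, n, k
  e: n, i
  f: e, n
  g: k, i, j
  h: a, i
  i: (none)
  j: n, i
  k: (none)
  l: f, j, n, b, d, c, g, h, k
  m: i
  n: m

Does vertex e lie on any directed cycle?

e lies on a cycle iff there is a path from e back to itself.
Exploring from e, it never reaches itself; equivalently, its strongly connected component is a singleton.

No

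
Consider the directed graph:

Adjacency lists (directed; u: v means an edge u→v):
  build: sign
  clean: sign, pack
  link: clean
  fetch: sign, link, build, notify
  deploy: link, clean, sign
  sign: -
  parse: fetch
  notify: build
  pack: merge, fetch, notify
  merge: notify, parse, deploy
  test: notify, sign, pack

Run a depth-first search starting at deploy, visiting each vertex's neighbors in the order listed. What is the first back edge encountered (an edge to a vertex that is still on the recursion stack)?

DFS from deploy (visiting each vertex's neighbors in the order listed); mark gray on enter, black on exit:
deploy gray
  link gray
    clean gray
      sign gray
      sign black
      pack gray
        merge gray
          notify gray
            build gray
              build→sign: sign black — skip
            build black
          notify black
          parse gray
            fetch gray
              fetch→sign: sign black — skip
              fetch→link: link is gray → back edge
First back edge: fetch → link.

fetch->link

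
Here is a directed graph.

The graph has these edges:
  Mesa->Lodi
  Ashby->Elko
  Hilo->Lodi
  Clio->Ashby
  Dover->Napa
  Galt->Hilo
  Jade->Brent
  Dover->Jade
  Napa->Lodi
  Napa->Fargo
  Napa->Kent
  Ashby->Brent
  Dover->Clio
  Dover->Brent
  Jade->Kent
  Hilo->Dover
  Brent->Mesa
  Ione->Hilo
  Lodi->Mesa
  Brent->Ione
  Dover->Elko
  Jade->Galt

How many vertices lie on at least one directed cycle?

10

A vertex is on a directed cycle iff it belongs to a strongly connected component of size ≥ 2 (or has a self-loop).
The vertices on cycles are {Clio, Galt, Hilo, Ione, Jade, Lodi, Mesa, Ashby, Brent, Dover} — 10 in total.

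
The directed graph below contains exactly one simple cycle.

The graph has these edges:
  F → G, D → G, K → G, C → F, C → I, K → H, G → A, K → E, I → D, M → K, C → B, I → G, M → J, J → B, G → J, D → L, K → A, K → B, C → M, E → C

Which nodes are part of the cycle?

C, E, K, M

DFS with gray/black marking from C:
C gray
  M gray
    K gray
      G gray
        J gray
          B gray
          B black
        J black
        A gray
        A black
      G black
      E gray
        E→C: C is gray → back edge
Back edge closes the cycle C → M → K → E → C; its vertices are {C, E, K, M}.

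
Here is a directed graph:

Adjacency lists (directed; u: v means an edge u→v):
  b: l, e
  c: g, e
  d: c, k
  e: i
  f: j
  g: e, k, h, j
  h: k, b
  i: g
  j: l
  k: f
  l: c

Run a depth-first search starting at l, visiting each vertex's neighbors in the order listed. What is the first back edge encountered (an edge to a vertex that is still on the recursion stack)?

DFS from l (visiting each vertex's neighbors in the order listed); mark gray on enter, black on exit:
l gray
  c gray
    g gray
      e gray
        i gray
          i→g: g is gray → back edge
First back edge: i → g.

i→g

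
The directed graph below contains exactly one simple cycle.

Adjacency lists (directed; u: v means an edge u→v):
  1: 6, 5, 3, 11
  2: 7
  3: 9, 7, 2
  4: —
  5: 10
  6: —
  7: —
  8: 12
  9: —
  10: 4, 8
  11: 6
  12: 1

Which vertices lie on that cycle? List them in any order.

DFS with gray/black marking from 1:
1 gray
  6 gray
  6 black
  5 gray
    10 gray
      4 gray
      4 black
      8 gray
        12 gray
          12→1: 1 is gray → back edge
Back edge closes the cycle 1 → 5 → 10 → 8 → 12 → 1; its vertices are {1, 5, 8, 10, 12}.

1, 5, 8, 10, 12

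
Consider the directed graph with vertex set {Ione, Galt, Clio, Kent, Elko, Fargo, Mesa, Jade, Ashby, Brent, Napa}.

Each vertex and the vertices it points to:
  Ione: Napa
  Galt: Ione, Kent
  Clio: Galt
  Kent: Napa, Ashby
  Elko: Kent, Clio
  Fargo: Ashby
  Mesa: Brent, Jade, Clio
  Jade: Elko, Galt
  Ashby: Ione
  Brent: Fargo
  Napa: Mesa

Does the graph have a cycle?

Yes

DFS with white/gray/black marking, starting from Elko:
Elko gray
  Kent gray
    Napa gray
      Mesa gray
        Brent gray
          Fargo gray
            Ashby gray
              Ione gray
                Ione→Napa: Napa is gray → back edge
Back edge found, so a cycle exists: Napa → Mesa → Brent → Fargo → Ashby → Ione → Napa.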